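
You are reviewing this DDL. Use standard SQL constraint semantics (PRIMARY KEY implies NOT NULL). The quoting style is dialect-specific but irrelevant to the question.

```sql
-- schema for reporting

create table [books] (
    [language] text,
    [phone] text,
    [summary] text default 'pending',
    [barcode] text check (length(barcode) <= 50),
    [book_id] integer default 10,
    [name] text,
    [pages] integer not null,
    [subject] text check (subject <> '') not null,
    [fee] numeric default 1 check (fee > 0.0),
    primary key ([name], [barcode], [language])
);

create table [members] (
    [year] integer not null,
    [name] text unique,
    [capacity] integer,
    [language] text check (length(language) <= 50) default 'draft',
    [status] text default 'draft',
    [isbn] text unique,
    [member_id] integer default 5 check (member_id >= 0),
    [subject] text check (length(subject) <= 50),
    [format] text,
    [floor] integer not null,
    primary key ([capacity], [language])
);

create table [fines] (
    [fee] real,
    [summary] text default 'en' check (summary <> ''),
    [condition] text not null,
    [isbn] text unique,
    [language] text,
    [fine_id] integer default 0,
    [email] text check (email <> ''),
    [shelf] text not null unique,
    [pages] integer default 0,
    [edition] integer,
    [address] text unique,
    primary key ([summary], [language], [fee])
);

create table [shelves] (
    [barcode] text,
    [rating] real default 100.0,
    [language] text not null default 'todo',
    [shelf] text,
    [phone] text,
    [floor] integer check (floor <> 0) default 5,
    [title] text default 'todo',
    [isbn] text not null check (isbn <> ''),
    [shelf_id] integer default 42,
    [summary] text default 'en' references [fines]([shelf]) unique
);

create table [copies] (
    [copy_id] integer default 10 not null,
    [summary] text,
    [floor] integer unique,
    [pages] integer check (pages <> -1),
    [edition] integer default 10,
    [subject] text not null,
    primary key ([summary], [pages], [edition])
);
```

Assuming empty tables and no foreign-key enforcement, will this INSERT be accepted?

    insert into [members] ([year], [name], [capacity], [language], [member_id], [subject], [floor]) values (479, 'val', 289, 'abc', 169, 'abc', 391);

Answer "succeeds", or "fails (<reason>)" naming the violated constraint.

NOT NULL columns: capacity is supplied; floor is supplied; language is supplied; year is supplied.
CHECK constraints: 'abc' satisfies (length(language) <= 50); 169 satisfies (member_id >= 0); 'abc' satisfies (length(subject) <= 50).
No constraint is violated.

succeeds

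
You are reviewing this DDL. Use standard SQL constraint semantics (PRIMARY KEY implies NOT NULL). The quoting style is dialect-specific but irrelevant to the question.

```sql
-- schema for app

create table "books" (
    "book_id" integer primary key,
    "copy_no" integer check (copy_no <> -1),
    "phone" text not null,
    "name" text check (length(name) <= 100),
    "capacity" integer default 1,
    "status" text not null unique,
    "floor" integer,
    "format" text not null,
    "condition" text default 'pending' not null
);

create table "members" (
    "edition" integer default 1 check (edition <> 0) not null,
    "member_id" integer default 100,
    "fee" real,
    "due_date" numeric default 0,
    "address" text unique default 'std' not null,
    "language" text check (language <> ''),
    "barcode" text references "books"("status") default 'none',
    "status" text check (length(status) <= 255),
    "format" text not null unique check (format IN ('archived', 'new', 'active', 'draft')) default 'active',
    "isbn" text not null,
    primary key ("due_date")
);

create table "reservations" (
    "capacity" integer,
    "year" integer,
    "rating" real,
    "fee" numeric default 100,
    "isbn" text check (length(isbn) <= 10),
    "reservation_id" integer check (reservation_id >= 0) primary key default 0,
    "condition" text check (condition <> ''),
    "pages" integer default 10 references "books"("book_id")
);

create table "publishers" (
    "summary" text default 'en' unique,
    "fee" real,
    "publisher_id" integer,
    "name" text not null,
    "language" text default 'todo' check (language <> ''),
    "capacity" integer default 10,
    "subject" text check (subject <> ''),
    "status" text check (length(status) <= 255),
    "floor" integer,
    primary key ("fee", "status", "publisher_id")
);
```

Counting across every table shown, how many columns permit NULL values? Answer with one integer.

books: 4 nullable (copy_no, name, capacity, floor — PK (book_id) and explicit NOT NULL columns excluded).
members: 5 nullable (member_id, fee, language, barcode, status — PK (due_date) and explicit NOT NULL columns excluded).
reservations: 7 nullable (capacity, year, rating, fee, isbn, condition, pages — PK (reservation_id) and explicit NOT NULL columns excluded).
publishers: 5 nullable (summary, language, capacity, subject, floor — PK (fee, status, publisher_id) and explicit NOT NULL columns excluded).
Total: 4 + 5 + 7 + 5 = 21.

21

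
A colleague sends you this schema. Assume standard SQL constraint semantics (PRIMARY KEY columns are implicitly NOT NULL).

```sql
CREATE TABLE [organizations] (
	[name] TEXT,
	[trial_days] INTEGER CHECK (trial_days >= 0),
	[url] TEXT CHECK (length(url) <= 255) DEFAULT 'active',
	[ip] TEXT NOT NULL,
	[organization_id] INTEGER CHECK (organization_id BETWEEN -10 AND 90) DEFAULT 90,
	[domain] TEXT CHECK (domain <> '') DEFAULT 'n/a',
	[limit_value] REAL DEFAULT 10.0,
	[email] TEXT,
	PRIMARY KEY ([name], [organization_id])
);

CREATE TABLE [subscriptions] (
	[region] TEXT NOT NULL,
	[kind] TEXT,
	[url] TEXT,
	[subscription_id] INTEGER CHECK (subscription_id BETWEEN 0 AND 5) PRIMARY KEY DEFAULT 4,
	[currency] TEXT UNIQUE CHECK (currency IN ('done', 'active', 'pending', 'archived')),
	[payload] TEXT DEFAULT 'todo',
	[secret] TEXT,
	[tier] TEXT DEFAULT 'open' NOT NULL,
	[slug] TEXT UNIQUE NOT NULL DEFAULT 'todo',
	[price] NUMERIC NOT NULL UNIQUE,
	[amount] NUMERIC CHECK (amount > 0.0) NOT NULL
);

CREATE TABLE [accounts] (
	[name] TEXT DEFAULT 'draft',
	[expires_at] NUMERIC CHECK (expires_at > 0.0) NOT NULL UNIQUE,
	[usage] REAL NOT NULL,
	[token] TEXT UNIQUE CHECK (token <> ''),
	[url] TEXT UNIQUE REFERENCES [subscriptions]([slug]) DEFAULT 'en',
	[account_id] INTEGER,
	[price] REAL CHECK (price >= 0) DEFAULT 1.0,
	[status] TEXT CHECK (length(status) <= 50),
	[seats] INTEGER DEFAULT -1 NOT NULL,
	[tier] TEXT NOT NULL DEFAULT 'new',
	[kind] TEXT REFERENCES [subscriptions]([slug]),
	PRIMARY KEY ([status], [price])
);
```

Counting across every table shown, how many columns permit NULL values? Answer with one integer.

organizations: 5 nullable (trial_days, url, domain, limit_value, email — PK (name, organization_id) and explicit NOT NULL columns excluded).
subscriptions: 5 nullable (kind, url, currency, payload, secret — PK (subscription_id) and explicit NOT NULL columns excluded).
accounts: 5 nullable (name, token, url, account_id, kind — PK (status, price) and explicit NOT NULL columns excluded).
Total: 5 + 5 + 5 = 15.

15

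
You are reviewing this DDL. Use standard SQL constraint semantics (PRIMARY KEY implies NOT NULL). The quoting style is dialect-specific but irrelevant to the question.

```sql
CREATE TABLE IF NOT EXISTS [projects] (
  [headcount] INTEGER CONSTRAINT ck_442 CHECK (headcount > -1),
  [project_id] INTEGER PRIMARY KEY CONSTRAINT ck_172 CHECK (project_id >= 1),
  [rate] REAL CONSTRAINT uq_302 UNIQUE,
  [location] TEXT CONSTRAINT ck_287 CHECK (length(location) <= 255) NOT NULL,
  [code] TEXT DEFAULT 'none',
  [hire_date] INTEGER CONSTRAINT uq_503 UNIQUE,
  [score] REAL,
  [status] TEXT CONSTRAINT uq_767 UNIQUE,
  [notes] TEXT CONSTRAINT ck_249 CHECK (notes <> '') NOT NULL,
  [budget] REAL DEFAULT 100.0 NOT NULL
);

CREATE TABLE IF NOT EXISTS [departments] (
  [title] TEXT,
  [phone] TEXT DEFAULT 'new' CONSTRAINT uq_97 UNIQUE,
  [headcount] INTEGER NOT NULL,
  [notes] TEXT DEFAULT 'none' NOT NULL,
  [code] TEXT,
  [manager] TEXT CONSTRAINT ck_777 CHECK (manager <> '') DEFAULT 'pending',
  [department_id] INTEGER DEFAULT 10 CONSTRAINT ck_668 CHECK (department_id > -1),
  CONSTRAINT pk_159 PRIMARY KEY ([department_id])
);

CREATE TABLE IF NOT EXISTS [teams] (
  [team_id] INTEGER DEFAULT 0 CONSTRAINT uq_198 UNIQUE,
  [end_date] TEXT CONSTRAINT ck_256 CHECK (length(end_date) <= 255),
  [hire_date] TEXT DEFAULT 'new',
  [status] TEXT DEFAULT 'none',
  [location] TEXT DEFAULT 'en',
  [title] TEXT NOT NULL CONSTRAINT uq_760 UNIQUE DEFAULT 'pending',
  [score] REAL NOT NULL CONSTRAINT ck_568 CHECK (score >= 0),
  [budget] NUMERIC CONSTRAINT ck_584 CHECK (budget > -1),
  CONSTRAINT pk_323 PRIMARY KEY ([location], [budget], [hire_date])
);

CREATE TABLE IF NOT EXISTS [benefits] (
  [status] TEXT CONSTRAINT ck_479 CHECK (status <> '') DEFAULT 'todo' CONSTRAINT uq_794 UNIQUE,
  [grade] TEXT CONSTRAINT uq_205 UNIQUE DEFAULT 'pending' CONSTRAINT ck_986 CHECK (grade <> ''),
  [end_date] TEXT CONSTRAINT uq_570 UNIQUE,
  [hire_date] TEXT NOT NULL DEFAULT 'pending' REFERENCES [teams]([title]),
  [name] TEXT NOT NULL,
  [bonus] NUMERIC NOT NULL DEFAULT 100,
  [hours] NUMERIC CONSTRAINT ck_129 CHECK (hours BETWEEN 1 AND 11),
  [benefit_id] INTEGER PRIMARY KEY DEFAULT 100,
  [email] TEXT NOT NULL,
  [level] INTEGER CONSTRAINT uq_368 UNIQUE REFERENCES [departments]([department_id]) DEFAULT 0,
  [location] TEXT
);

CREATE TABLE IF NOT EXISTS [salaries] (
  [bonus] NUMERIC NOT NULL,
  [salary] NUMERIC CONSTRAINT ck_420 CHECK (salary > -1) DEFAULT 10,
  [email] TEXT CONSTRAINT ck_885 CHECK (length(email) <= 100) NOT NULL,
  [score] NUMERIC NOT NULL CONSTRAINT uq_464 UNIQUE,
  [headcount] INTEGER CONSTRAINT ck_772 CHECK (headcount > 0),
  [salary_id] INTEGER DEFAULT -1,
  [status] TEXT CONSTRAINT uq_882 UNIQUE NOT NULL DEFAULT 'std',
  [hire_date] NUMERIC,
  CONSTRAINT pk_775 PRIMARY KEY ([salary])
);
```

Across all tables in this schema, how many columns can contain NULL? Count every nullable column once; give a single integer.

22

projects: 6 nullable (headcount, rate, code, hire_date, score, status — PK (project_id) and explicit NOT NULL columns excluded).
departments: 4 nullable (title, phone, code, manager — PK (department_id) and explicit NOT NULL columns excluded).
teams: 3 nullable (team_id, end_date, status — PK (location, budget, hire_date) and explicit NOT NULL columns excluded).
benefits: 6 nullable (status, grade, end_date, hours, level, location — PK (benefit_id) and explicit NOT NULL columns excluded).
salaries: 3 nullable (headcount, salary_id, hire_date — PK (salary) and explicit NOT NULL columns excluded).
Total: 6 + 4 + 3 + 6 + 3 = 22.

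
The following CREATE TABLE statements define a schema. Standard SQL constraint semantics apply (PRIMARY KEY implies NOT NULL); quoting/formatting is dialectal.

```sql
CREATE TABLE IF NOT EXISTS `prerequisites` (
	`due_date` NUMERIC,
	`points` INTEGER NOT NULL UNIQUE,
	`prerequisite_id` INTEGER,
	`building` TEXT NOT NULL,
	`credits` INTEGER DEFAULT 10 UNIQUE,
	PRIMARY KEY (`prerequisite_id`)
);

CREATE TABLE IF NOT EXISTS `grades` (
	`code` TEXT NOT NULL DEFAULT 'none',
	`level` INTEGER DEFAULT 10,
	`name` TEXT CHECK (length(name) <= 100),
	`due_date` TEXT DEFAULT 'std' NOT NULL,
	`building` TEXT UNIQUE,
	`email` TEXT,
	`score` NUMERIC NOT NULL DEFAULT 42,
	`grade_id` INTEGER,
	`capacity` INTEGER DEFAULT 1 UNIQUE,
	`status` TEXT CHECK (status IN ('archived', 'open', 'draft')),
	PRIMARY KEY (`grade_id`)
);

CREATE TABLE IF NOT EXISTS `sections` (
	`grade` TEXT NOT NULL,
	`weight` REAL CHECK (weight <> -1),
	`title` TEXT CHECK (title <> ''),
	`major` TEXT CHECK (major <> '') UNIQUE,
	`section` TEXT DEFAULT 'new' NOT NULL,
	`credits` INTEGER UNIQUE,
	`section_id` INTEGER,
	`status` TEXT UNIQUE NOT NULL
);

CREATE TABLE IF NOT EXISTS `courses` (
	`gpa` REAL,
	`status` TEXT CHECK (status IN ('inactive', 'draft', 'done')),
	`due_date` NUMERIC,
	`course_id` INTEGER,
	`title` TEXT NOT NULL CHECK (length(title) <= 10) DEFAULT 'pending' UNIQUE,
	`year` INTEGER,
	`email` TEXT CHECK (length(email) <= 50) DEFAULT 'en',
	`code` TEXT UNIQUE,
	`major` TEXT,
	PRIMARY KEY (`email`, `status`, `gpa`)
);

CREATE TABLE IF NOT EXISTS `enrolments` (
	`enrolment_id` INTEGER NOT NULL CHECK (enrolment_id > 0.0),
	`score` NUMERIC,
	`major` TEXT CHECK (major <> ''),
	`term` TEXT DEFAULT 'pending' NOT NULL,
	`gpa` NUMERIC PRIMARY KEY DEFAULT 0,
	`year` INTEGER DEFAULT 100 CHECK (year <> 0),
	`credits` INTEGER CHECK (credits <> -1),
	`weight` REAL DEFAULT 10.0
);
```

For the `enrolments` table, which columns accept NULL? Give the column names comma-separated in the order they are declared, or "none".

score, major, year, credits, weight

- enrolment_id: declared NOT NULL → not nullable.
- score: no NOT NULL constraint applies → nullable.
- major: CHECK does not forbid NULL (a CHECK constraint passes when its expression is NULL) → nullable.
- term: declared NOT NULL → not nullable.
- gpa: part of the PRIMARY KEY, which implies NOT NULL → not nullable.
- year: CHECK does not forbid NULL (a CHECK constraint passes when its expression is NULL) → nullable.
- credits: CHECK does not forbid NULL (a CHECK constraint passes when its expression is NULL) → nullable.
- weight: DEFAULT only fills an omitted column; an explicit NULL is still allowed → nullable.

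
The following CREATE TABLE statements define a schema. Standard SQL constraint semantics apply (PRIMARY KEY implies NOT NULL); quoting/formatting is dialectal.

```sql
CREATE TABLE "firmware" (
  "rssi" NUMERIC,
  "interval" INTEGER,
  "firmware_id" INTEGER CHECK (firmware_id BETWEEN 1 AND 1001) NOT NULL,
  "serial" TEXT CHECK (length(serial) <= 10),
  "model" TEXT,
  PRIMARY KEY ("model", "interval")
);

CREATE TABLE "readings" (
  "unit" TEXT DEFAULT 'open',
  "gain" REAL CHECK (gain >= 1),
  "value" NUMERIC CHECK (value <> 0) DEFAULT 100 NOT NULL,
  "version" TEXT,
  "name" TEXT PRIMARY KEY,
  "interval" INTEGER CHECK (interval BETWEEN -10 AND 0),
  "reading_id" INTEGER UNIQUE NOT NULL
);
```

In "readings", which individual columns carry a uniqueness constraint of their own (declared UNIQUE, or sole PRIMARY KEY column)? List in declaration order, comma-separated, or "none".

- unit: no UNIQUE or single-column PK constraint.
- gain: no UNIQUE or single-column PK constraint.
- value: no UNIQUE or single-column PK constraint.
- version: no UNIQUE or single-column PK constraint.
- name: single-column PRIMARY KEY → unique.
- interval: no UNIQUE or single-column PK constraint.
- reading_id: declared UNIQUE → unique.

name, reading_id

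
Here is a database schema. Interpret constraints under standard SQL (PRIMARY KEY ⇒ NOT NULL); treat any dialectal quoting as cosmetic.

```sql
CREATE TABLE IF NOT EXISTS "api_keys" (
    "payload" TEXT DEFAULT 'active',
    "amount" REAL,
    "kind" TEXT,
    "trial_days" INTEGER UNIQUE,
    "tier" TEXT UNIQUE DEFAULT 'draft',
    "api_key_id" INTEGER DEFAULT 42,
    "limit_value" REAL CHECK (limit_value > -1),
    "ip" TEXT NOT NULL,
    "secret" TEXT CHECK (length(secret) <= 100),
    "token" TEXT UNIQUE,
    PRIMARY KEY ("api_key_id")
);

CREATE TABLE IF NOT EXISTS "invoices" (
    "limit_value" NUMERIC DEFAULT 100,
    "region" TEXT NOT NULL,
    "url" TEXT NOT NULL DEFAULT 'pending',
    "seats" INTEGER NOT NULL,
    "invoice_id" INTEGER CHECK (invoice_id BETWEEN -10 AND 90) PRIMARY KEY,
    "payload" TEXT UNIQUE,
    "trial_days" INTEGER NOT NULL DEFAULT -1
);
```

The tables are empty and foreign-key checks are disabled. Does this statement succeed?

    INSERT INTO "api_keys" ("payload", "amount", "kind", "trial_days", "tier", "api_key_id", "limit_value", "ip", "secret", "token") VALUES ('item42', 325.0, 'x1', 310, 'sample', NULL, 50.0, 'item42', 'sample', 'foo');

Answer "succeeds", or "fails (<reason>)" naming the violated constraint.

fails (NOT NULL on api_key_id)

api_key_id is explicitly set to NULL, but api_key_id is part of the PRIMARY KEY (implied NOT NULL).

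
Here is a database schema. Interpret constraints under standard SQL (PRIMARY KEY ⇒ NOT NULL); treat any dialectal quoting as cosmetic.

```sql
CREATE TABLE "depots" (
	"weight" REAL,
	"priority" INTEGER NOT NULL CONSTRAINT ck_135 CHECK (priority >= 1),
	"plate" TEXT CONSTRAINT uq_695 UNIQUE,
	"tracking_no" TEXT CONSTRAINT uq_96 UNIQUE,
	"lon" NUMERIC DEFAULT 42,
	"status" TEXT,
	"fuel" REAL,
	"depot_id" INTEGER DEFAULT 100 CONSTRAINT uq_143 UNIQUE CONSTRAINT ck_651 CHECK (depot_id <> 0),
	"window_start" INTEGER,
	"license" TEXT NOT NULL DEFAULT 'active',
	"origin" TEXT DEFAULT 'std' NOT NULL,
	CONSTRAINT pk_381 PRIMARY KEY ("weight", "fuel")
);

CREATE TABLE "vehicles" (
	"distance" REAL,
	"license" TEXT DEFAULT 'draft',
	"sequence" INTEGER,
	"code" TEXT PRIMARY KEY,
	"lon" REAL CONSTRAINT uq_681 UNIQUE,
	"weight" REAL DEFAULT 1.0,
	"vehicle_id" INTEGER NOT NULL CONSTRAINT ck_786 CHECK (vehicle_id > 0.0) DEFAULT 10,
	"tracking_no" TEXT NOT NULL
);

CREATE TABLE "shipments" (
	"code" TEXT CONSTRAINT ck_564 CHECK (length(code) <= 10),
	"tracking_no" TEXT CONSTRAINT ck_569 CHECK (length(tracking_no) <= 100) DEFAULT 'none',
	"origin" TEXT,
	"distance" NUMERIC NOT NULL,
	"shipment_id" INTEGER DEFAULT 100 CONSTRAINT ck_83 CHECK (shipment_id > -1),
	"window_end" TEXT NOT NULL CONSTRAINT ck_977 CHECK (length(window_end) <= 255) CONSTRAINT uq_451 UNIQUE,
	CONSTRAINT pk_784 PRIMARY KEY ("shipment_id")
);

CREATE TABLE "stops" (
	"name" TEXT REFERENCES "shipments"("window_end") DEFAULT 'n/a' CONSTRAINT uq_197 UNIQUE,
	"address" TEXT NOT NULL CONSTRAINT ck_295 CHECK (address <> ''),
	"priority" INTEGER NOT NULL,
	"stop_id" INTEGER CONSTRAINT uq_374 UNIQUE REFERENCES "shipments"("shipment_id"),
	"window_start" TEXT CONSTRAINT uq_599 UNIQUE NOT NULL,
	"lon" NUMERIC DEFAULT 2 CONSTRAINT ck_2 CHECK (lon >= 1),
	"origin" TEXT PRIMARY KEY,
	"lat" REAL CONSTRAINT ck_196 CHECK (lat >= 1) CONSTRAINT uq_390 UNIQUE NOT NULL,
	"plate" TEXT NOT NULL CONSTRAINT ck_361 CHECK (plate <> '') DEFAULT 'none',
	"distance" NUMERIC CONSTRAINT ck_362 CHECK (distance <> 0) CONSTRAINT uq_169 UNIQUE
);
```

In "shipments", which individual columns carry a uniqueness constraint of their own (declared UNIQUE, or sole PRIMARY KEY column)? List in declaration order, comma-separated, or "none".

shipment_id, window_end

- code: no UNIQUE or single-column PK constraint.
- tracking_no: no UNIQUE or single-column PK constraint.
- origin: no UNIQUE or single-column PK constraint.
- distance: no UNIQUE or single-column PK constraint.
- shipment_id: single-column PRIMARY KEY → unique.
- window_end: declared UNIQUE → unique.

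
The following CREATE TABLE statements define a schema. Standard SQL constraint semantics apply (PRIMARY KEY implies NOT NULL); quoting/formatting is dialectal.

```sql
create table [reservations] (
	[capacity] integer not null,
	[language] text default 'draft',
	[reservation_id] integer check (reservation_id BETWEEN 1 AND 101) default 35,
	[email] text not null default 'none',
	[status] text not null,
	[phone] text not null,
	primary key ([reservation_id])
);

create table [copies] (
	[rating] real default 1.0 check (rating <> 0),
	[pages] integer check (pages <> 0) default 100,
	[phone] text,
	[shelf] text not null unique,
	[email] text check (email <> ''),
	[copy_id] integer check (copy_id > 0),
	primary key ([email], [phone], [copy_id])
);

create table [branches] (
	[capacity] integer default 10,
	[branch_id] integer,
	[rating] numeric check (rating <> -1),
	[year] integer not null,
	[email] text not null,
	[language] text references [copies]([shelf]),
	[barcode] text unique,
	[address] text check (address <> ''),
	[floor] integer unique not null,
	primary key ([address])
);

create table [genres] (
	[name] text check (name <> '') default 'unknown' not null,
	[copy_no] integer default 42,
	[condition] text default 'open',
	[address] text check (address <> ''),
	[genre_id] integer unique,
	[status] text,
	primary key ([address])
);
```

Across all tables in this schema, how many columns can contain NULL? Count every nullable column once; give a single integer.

reservations: 1 nullable (language — PK (reservation_id) and explicit NOT NULL columns excluded).
copies: 2 nullable (rating, pages — PK (email, phone, copy_id) and explicit NOT NULL columns excluded).
branches: 5 nullable (capacity, branch_id, rating, language, barcode — PK (address) and explicit NOT NULL columns excluded).
genres: 4 nullable (copy_no, condition, genre_id, status — PK (address) and explicit NOT NULL columns excluded).
Total: 1 + 2 + 5 + 4 = 12.

12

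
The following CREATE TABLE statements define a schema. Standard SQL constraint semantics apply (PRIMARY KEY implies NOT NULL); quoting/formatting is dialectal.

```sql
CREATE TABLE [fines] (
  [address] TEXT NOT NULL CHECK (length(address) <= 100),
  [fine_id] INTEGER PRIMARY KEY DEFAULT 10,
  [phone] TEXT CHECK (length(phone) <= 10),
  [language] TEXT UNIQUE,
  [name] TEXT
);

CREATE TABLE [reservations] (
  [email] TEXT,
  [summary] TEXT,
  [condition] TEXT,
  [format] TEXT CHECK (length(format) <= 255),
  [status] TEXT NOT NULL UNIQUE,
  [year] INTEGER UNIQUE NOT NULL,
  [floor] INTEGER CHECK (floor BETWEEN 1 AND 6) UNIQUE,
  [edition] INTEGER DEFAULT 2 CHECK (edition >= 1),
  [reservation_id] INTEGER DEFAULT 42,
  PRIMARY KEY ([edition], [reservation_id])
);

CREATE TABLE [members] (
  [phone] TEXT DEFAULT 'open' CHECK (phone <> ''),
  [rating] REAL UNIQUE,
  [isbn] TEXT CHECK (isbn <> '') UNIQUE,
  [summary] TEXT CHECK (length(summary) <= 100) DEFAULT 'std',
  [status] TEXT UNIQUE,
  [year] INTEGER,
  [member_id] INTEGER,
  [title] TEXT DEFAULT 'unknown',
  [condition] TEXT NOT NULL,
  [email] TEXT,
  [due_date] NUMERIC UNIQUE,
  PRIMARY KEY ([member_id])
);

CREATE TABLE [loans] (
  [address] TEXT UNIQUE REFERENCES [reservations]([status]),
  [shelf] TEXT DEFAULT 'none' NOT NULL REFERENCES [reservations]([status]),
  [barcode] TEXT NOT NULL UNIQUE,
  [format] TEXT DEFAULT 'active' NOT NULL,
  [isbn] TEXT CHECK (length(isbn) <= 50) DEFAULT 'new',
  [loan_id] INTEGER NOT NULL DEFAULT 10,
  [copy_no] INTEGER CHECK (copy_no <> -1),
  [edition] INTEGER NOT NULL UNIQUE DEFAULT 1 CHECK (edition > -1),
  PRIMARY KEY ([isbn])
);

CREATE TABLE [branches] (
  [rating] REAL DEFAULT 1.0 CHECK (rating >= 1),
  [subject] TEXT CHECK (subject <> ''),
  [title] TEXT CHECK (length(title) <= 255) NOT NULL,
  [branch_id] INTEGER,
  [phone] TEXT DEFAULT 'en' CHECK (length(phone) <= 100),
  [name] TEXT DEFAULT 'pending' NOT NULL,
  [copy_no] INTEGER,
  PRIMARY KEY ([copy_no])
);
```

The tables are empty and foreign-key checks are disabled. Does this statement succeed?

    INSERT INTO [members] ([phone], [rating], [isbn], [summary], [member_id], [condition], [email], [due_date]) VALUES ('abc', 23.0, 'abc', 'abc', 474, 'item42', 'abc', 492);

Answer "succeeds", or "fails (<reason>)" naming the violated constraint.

NOT NULL columns: condition is supplied; member_id is supplied.
CHECK constraints: 'abc' satisfies (phone <> ''); 'abc' satisfies (isbn <> ''); 'abc' satisfies (length(summary) <= 100).
No constraint is violated.

succeeds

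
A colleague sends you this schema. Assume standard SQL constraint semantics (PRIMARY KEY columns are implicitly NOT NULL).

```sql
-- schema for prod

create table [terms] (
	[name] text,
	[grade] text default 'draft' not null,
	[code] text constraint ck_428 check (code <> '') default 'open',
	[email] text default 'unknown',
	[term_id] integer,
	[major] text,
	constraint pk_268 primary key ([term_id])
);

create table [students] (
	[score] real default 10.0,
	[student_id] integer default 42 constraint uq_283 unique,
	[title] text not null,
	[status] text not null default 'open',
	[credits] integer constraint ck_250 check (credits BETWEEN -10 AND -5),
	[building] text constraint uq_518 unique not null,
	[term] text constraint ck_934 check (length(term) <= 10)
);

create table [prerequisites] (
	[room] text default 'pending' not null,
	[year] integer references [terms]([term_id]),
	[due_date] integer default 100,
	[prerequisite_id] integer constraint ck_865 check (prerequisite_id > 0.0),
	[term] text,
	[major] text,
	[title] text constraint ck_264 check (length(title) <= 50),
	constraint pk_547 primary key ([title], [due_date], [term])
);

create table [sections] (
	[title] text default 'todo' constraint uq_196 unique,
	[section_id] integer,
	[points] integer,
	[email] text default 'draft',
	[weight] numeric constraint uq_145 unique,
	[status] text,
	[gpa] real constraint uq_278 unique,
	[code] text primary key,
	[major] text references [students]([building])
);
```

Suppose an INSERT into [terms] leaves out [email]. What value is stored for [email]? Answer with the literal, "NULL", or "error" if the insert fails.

'unknown'

email has an explicit DEFAULT 'unknown'.
When the column is omitted from an INSERT, that default is used.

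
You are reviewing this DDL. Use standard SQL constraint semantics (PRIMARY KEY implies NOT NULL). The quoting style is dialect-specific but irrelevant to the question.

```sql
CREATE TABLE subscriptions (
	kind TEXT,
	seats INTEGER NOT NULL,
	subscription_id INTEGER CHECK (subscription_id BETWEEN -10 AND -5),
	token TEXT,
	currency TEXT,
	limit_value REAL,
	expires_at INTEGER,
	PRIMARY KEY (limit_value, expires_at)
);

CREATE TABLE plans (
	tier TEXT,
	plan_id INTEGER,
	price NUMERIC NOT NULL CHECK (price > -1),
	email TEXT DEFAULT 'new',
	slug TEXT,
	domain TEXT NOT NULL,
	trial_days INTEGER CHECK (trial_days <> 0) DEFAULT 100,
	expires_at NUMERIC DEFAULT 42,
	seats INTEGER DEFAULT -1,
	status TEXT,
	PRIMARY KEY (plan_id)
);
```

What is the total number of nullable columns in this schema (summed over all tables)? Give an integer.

11

subscriptions: 4 nullable (kind, subscription_id, token, currency — PK (limit_value, expires_at) and explicit NOT NULL columns excluded).
plans: 7 nullable (tier, email, slug, trial_days, expires_at, seats, status — PK (plan_id) and explicit NOT NULL columns excluded).
Total: 4 + 7 = 11.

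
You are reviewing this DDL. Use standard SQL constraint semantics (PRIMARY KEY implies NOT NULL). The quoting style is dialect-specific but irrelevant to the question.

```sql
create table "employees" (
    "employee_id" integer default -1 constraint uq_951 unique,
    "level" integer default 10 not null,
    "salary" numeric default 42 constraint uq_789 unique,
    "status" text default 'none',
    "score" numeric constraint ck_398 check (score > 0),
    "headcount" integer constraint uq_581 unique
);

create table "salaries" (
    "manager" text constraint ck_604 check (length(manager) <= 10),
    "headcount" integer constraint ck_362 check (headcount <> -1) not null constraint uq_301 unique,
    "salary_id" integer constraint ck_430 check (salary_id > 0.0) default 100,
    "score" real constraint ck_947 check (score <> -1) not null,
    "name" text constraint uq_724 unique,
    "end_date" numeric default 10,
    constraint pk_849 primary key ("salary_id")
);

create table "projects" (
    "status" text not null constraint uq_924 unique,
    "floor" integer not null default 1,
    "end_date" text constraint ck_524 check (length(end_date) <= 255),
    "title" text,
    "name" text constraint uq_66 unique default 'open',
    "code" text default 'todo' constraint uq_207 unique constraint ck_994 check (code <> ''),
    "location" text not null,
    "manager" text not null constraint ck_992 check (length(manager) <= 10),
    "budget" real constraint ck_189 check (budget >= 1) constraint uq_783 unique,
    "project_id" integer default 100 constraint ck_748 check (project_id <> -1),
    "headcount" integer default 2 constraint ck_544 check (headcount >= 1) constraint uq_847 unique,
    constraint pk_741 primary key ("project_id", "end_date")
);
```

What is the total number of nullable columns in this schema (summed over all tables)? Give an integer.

employees: 5 nullable (employee_id, salary, status, score, headcount — PK none and explicit NOT NULL columns excluded).
salaries: 3 nullable (manager, name, end_date — PK (salary_id) and explicit NOT NULL columns excluded).
projects: 5 nullable (title, name, code, budget, headcount — PK (project_id, end_date) and explicit NOT NULL columns excluded).
Total: 5 + 3 + 5 = 13.

13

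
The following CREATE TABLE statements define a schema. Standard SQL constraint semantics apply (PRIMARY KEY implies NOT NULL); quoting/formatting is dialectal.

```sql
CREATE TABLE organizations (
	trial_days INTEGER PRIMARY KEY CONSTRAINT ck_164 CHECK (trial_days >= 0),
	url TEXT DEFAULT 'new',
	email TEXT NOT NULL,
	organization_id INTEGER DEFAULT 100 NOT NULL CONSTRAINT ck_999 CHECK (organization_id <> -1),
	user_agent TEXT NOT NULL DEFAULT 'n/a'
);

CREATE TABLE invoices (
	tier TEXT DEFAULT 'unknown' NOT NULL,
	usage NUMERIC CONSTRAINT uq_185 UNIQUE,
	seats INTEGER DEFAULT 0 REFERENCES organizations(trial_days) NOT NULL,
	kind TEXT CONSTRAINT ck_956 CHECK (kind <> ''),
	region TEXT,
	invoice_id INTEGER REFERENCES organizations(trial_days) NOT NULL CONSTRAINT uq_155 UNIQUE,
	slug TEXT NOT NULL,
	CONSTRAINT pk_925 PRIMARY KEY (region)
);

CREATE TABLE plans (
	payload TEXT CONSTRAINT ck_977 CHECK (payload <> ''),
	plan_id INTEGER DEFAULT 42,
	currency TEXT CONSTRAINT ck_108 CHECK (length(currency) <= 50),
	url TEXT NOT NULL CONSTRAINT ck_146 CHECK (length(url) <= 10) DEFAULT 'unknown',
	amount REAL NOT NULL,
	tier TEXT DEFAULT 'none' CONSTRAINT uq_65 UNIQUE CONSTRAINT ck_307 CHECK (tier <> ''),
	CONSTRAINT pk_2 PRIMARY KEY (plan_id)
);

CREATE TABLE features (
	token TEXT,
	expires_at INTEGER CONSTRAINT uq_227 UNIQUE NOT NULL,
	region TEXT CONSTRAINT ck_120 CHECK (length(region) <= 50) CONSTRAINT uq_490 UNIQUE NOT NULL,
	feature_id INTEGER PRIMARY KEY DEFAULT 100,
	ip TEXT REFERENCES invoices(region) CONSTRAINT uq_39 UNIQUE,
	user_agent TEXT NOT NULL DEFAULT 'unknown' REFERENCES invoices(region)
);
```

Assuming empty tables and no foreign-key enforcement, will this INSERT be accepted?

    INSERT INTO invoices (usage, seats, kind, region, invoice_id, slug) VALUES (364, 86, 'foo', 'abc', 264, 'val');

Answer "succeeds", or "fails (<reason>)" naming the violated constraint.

NOT NULL columns: invoice_id is supplied; region is supplied; seats is supplied; slug is supplied; tier defaults to 'unknown'.
CHECK constraints: 'foo' satisfies (kind <> '').
No constraint is violated.

succeeds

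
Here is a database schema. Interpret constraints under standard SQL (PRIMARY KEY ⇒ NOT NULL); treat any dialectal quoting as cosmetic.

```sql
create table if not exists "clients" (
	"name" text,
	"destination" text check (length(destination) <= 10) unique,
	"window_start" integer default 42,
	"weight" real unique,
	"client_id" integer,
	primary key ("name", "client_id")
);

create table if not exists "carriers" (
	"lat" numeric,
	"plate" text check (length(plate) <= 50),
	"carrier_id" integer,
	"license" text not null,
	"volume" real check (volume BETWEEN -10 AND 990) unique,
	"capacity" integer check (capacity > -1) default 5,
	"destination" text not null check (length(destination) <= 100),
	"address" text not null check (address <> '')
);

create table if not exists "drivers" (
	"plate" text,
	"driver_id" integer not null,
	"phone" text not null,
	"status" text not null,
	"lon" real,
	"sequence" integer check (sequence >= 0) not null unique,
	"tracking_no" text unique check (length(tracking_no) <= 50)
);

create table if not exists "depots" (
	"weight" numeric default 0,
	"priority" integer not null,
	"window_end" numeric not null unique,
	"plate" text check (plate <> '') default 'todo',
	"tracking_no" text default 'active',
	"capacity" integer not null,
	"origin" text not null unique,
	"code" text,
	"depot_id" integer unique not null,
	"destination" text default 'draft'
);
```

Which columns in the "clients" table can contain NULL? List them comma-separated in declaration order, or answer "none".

destination, window_start, weight

- name: part of the PRIMARY KEY, which implies NOT NULL → not nullable.
- destination: CHECK does not forbid NULL (a CHECK constraint passes when its expression is NULL) → nullable.
- window_start: DEFAULT only fills an omitted column; an explicit NULL is still allowed → nullable.
- weight: UNIQUE does not imply NOT NULL → nullable.
- client_id: part of the PRIMARY KEY, which implies NOT NULL → not nullable.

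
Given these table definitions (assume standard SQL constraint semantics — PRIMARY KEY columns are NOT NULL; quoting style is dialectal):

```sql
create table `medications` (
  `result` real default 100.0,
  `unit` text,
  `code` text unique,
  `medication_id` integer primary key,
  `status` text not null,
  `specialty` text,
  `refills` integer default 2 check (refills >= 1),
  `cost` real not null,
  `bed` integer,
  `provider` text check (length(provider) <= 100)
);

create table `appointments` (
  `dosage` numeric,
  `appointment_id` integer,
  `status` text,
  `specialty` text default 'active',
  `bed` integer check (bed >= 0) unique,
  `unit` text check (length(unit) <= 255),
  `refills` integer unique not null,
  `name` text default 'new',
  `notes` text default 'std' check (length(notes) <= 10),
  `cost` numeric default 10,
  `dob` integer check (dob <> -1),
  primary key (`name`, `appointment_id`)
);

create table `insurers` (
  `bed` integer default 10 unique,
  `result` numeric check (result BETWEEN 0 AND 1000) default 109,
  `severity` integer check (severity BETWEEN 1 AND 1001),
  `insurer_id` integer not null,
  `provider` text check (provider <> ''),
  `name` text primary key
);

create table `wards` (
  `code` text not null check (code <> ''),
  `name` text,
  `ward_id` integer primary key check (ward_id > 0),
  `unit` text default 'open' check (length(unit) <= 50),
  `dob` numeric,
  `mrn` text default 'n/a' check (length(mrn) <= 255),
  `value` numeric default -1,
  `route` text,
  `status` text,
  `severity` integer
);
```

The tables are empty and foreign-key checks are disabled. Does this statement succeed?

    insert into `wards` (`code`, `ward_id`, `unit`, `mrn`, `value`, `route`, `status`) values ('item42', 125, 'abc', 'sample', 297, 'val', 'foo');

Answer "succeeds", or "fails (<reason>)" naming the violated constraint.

succeeds

NOT NULL columns: code is supplied; ward_id is supplied.
CHECK constraints: 'item42' satisfies (code <> ''); 125 satisfies (ward_id > 0); 'abc' satisfies (length(unit) <= 50); 'sample' satisfies (length(mrn) <= 255).
No constraint is violated.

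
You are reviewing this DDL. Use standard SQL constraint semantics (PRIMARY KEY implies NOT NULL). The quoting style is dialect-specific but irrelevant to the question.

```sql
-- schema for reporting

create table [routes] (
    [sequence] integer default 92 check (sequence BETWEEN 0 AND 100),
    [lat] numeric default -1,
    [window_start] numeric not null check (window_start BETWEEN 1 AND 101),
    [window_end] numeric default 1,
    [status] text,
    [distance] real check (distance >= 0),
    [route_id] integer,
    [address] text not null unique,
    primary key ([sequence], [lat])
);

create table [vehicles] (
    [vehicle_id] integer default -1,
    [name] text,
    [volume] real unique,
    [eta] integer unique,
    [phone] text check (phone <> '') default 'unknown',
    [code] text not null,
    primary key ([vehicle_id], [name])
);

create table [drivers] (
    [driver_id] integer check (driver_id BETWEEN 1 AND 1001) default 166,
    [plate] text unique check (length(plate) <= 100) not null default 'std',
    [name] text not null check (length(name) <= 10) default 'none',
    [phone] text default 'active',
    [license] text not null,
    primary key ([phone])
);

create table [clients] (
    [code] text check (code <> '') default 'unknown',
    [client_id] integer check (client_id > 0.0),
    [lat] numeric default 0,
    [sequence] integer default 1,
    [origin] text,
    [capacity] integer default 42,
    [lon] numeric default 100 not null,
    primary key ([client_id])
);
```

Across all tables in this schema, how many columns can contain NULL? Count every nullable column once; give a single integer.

routes: 4 nullable (window_end, status, distance, route_id — PK (sequence, lat) and explicit NOT NULL columns excluded).
vehicles: 3 nullable (volume, eta, phone — PK (vehicle_id, name) and explicit NOT NULL columns excluded).
drivers: 1 nullable (driver_id — PK (phone) and explicit NOT NULL columns excluded).
clients: 5 nullable (code, lat, sequence, origin, capacity — PK (client_id) and explicit NOT NULL columns excluded).
Total: 4 + 3 + 1 + 5 = 13.

13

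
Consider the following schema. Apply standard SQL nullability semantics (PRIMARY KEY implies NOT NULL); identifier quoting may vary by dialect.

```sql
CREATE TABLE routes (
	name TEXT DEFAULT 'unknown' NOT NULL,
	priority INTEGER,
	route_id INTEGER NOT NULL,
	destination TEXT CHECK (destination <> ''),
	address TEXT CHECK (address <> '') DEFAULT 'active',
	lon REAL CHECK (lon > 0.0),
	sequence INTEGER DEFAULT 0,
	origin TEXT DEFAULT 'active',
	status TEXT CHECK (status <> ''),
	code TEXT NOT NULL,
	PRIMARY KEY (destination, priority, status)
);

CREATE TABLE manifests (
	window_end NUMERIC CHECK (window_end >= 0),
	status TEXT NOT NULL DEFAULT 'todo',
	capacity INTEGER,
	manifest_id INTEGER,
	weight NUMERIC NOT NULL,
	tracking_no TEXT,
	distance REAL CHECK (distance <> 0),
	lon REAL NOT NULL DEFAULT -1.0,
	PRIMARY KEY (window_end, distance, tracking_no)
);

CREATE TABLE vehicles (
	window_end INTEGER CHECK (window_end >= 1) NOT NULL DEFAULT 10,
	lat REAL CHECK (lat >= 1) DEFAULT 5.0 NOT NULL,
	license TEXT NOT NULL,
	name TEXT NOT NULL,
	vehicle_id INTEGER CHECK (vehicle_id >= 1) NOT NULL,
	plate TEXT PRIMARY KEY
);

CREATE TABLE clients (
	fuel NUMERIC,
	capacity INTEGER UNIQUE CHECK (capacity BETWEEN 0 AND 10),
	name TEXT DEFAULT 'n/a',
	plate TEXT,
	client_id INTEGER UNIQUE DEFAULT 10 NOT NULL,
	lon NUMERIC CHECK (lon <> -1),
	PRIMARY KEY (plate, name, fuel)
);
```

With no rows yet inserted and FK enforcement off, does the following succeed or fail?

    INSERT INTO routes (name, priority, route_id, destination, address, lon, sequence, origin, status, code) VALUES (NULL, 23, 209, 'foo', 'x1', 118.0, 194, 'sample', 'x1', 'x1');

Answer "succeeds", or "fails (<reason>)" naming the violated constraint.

fails (NOT NULL on name)

name is explicitly set to NULL, but name is declared NOT NULL.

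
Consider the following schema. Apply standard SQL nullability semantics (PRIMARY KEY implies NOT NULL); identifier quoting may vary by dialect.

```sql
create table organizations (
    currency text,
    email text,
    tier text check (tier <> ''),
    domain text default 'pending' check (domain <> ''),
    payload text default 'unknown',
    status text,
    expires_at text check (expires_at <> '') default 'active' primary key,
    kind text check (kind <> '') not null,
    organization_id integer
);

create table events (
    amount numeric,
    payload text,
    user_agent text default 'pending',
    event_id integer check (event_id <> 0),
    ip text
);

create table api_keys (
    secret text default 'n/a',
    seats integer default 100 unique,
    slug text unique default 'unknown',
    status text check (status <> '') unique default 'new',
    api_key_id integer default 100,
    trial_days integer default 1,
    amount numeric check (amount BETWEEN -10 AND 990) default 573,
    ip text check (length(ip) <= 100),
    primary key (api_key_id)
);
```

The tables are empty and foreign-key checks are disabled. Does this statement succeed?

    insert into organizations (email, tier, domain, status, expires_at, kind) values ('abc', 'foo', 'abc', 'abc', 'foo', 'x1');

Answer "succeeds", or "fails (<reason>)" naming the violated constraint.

NOT NULL columns: expires_at is supplied; kind is supplied.
CHECK constraints: 'foo' satisfies (tier <> ''); 'abc' satisfies (domain <> ''); 'foo' satisfies (expires_at <> ''); 'x1' satisfies (kind <> '').
No constraint is violated.

succeeds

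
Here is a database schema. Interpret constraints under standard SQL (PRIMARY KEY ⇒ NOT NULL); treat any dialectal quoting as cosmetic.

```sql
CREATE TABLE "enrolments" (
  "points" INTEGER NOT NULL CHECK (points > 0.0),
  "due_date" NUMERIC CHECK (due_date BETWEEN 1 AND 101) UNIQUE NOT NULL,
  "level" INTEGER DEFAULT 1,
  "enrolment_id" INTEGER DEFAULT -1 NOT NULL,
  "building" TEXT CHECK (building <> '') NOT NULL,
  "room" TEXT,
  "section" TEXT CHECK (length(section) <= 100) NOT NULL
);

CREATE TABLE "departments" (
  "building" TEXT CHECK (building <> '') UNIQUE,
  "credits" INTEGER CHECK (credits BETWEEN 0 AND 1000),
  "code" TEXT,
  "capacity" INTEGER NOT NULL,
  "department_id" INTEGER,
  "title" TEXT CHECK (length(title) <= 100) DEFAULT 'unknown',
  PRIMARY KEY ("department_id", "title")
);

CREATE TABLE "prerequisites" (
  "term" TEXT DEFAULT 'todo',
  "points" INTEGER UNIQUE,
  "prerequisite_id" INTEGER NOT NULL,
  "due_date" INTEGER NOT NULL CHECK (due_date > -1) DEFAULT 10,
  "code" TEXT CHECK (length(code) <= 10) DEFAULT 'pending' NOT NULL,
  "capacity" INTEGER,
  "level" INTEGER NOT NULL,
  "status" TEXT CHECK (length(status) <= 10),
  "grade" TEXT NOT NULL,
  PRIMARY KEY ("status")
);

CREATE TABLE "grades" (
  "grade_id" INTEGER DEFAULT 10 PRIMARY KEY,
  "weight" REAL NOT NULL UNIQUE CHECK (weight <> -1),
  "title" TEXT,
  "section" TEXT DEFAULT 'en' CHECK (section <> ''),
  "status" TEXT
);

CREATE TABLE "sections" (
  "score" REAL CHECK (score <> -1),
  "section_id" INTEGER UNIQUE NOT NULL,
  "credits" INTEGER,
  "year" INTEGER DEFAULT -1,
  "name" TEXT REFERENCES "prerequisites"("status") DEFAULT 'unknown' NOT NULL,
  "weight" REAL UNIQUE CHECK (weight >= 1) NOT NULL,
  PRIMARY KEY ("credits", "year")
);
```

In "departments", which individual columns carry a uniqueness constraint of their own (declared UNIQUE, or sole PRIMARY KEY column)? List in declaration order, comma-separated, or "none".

building

- building: declared UNIQUE → unique.
- credits: no UNIQUE or single-column PK constraint.
- code: no UNIQUE or single-column PK constraint.
- capacity: no UNIQUE or single-column PK constraint.
- department_id: part of a composite PRIMARY KEY — only the tuple is unique, not this column on its own.
- title: part of a composite PRIMARY KEY — only the tuple is unique, not this column on its own.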